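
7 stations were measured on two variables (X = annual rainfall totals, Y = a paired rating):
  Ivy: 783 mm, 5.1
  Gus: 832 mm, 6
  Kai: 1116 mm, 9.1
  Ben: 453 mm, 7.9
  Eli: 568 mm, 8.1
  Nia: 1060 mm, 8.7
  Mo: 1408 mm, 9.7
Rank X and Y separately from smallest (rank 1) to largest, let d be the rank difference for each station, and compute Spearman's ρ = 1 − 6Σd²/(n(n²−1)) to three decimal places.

Ranks of variable 1: 3, 4, 6, 1, 2, 5, 7
Ranks of variable 2: 1, 2, 6, 3, 4, 5, 7
d = r₁ − r₂: 2, 2, 0, -2, -2, 0, 0
d²: 4, 4, 0, 4, 4, 0, 0; Σd² = 16
ρ = 1 − 6·16/(7·48) = 1 − 96/336 = 0.714

0.714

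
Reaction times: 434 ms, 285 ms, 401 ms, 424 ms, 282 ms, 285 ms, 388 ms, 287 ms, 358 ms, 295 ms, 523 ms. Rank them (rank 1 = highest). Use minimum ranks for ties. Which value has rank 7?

295

Sorted (descending): 523, 434, 424, 401, 388, 358, 295, 287, 285, 285, 282
The 2 values of 285 occupy positions 9–10 → each gets rank 9.
Rank 7 → value 295.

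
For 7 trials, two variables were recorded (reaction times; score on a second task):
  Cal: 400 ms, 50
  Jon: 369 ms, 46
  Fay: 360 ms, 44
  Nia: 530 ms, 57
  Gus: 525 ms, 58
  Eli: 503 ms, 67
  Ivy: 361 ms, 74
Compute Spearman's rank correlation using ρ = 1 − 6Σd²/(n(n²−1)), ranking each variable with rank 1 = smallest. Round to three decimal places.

0.321

Ranks of variable 1: 4, 3, 1, 7, 6, 5, 2
Ranks of variable 2: 3, 2, 1, 4, 5, 6, 7
d = r₁ − r₂: 1, 1, 0, 3, 1, -1, -5
d²: 1, 1, 0, 9, 1, 1, 25; Σd² = 38
ρ = 1 − 6·38/(7·48) = 1 − 228/336 = 0.321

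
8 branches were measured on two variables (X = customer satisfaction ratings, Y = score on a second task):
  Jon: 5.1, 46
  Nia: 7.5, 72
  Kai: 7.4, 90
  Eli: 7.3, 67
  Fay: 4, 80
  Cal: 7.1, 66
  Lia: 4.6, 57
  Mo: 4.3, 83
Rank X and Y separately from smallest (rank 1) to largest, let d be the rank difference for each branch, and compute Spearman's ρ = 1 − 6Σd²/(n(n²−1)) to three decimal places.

Ranks of variable 1: 4, 8, 7, 6, 1, 5, 3, 2
Ranks of variable 2: 1, 5, 8, 4, 6, 3, 2, 7
d = r₁ − r₂: 3, 3, -1, 2, -5, 2, 1, -5
d²: 9, 9, 1, 4, 25, 4, 1, 25; Σd² = 78
ρ = 1 − 6·78/(8·63) = 1 − 468/504 = 0.071

0.071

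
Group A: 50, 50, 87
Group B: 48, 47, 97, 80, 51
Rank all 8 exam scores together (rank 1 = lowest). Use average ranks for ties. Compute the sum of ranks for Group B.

Sorted (ascending): 47, 48, 50, 50, 51, 80, 87, 97
The 2 values of 50 occupy positions 3–4 → average rank (3+4)/2 = 3.5.
Group B values → pooled ranks: 48→2, 47→1, 97→8, 80→6, 51→5
Rank sum = 2 + 1 + 8 + 6 + 5 = 22

22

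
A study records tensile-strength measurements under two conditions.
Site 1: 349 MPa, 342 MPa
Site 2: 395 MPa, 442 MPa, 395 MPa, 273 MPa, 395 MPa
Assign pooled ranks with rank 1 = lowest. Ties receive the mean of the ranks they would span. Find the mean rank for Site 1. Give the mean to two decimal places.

2.50

Sorted (ascending): 273, 342, 349, 395, 395, 395, 442
The 3 values of 395 occupy positions 4–6 → average rank 5.
Site 1 values → pooled ranks: 349→3, 342→2
Mean rank = (3 + 2) / 2 = 2.50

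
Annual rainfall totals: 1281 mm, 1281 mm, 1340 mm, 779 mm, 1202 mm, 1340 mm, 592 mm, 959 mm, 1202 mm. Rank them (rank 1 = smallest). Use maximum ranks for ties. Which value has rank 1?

592

Sorted (ascending): 592, 779, 959, 1202, 1202, 1281, 1281, 1340, 1340
The 2 values of 1202 occupy positions 4–5 → each gets rank 5.
The 2 values of 1281 occupy positions 6–7 → each gets rank 7.
The 2 values of 1340 occupy positions 8–9 → each gets rank 9.
Rank 1 → value 592.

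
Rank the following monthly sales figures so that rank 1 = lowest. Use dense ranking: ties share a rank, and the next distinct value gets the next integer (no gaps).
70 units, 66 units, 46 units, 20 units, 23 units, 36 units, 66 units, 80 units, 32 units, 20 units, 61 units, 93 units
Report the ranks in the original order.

Sorted (ascending): 20, 20, 23, 32, 36, 46, 61, 66, 66, 70, 80, 93
The 2 values of 20 share dense rank 1.
The 2 values of 66 share dense rank 7.
Remaining distinct values take the next consecutive integers.

8, 7, 5, 1, 2, 4, 7, 9, 3, 1, 6, 10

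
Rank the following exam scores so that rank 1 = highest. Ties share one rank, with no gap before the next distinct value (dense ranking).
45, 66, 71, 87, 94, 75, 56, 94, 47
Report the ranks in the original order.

8, 5, 4, 2, 1, 3, 6, 1, 7

Sorted (descending): 94, 94, 87, 75, 71, 66, 56, 47, 45
The 2 values of 94 share dense rank 1.
Remaining distinct values take the next consecutive integers.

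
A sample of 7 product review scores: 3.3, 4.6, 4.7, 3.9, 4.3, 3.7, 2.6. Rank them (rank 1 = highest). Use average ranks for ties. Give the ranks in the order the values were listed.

Sorted (descending): 4.7, 4.6, 4.3, 3.9, 3.7, 3.3, 2.6
No ties — each value takes its position as its rank.

6, 2, 1, 4, 3, 5, 7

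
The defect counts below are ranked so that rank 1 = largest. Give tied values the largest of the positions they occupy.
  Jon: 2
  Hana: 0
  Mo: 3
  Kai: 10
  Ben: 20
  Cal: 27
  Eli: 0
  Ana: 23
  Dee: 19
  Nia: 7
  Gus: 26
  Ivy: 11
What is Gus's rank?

2

Sorted (descending): 27, 26, 23, 20, 19, 11, 10, 7, 3, 2, 0, 0
The 2 values of 0 occupy positions 11–12 → each gets rank 12.
Gus has value 26 → rank 2.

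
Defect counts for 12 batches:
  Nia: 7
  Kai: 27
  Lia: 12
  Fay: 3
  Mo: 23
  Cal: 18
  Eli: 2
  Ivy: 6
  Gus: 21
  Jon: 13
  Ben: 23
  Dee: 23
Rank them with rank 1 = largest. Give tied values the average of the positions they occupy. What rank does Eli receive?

Sorted (descending): 27, 23, 23, 23, 21, 18, 13, 12, 7, 6, 3, 2
The 3 values of 23 occupy positions 2–4 → average rank 3.
Eli has value 2 → rank 12.

12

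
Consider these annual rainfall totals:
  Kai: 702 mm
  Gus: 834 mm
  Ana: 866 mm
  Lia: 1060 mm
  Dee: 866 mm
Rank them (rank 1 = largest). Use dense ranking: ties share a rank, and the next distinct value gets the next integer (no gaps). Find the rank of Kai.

Sorted (descending): 1060, 866, 866, 834, 702
The 2 values of 866 share dense rank 2.
Remaining distinct values take the next consecutive integers.
Kai has value 702 mm → rank 4.

4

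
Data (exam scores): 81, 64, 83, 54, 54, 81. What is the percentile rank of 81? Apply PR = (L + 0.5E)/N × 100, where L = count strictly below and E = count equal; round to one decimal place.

66.7

N = 6.
Strictly below 81: 3. Equal to 81: 2.
PR = (3 + 0.5·2)/6 × 100 = 66.7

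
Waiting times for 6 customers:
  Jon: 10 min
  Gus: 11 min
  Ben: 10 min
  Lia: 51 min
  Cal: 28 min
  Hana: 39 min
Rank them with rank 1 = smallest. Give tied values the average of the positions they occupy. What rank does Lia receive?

Sorted (ascending): 10, 10, 11, 28, 39, 51
The 2 values of 10 occupy positions 1–2 → average rank (1+2)/2 = 1.5.
Lia has value 51 min → rank 6.

6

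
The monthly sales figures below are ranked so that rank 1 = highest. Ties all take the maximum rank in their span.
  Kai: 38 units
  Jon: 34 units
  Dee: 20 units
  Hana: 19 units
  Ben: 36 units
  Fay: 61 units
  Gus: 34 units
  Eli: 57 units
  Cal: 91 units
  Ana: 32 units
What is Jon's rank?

7

Sorted (descending): 91, 61, 57, 38, 36, 34, 34, 32, 20, 19
The 2 values of 34 occupy positions 6–7 → each gets rank 7.
Jon has value 34 units → rank 7.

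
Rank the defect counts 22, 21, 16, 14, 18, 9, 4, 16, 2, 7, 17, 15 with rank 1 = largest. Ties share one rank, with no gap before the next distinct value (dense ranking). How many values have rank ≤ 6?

7

Sorted (descending): 22, 21, 18, 17, 16, 16, 15, 14, 9, 7, 4, 2
The 2 values of 16 share dense rank 5.
Remaining distinct values take the next consecutive integers.
Ranks ≤ 6: {1, 2, 3, 4, 5, 5, 6} → 7 values.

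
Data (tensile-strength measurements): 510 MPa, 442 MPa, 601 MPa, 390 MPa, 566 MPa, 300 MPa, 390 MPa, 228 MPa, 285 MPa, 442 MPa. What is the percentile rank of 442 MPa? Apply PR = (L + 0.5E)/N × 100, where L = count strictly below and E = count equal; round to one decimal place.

60.0

N = 10.
Strictly below 442: 5. Equal to 442: 2.
PR = (5 + 0.5·2)/10 × 100 = 60.0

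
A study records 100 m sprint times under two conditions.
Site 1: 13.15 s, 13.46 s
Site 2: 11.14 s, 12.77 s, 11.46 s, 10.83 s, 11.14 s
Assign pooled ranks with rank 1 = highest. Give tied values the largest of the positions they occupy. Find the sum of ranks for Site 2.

26

Sorted (descending): 13.46, 13.15, 12.77, 11.46, 11.14, 11.14, 10.83
The 2 values of 11.14 occupy positions 5–6 → each gets rank 6.
Site 2 values → pooled ranks: 11.14→6, 12.77→3, 11.46→4, 10.83→7, 11.14→6
Rank sum = 6 + 3 + 4 + 7 + 6 = 26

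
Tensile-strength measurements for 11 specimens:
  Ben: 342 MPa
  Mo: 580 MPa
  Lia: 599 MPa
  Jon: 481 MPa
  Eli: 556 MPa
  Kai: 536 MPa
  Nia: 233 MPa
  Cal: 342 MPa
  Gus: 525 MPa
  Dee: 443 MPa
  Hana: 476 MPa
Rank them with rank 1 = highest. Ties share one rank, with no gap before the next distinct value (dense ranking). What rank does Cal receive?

Sorted (descending): 599, 580, 556, 536, 525, 481, 476, 443, 342, 342, 233
The 2 values of 342 share dense rank 9.
Remaining distinct values take the next consecutive integers.
Cal has value 342 MPa → rank 9.

9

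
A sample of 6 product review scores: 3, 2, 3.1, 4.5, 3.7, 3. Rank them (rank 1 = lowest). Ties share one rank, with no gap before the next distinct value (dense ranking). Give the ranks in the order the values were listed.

2, 1, 3, 5, 4, 2

Sorted (ascending): 2, 3, 3, 3.1, 3.7, 4.5
The 2 values of 3 share dense rank 2.
Remaining distinct values take the next consecutive integers.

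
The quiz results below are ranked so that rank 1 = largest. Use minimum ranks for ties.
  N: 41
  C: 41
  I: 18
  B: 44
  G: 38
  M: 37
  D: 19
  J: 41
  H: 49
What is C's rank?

3

Sorted (descending): 49, 44, 41, 41, 41, 38, 37, 19, 18
The 3 values of 41 occupy positions 3–5 → each gets rank 3.
C has value 41 → rank 3.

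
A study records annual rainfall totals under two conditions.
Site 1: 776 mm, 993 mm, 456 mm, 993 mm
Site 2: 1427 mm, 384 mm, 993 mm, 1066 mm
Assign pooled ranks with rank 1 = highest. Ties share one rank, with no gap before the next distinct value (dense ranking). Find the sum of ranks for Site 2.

12

Sorted (descending): 1427, 1066, 993, 993, 993, 776, 456, 384
The 3 values of 993 share dense rank 3.
Remaining distinct values take the next consecutive integers.
Site 2 values → pooled ranks: 1427→1, 384→6, 993→3, 1066→2
Rank sum = 1 + 6 + 3 + 2 = 12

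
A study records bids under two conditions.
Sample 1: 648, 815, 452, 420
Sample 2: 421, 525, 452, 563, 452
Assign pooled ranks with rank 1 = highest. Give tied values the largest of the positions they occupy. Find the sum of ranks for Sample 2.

Sorted (descending): 815, 648, 563, 525, 452, 452, 452, 421, 420
The 3 values of 452 occupy positions 5–7 → each gets rank 7.
Sample 2 values → pooled ranks: 421→8, 525→4, 452→7, 563→3, 452→7
Rank sum = 8 + 4 + 7 + 3 + 7 = 29

29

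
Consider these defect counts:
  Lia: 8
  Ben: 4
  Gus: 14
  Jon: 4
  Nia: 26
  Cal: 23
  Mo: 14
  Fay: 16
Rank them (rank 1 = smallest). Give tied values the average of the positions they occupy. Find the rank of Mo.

Sorted (ascending): 4, 4, 8, 14, 14, 16, 23, 26
The 2 values of 4 occupy positions 1–2 → average rank (1+2)/2 = 1.5.
The 2 values of 14 occupy positions 4–5 → average rank (4+5)/2 = 4.5.
Mo has value 14 → rank 4.5.

4.5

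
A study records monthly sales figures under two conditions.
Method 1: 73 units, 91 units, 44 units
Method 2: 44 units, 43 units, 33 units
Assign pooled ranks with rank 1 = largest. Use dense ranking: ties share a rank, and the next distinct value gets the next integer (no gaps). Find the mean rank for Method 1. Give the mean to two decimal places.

Sorted (descending): 91, 73, 44, 44, 43, 33
The 2 values of 44 share dense rank 3.
Remaining distinct values take the next consecutive integers.
Method 1 values → pooled ranks: 73→2, 91→1, 44→3
Mean rank = (2 + 1 + 3) / 3 = 2.00

2.00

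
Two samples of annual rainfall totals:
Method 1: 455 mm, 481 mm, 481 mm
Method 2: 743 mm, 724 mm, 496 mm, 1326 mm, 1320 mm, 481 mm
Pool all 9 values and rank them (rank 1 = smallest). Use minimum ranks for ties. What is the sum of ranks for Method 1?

5

Sorted (ascending): 455, 481, 481, 481, 496, 724, 743, 1320, 1326
The 3 values of 481 occupy positions 2–4 → each gets rank 2.
Method 1 values → pooled ranks: 455→1, 481→2, 481→2
Rank sum = 1 + 2 + 2 = 5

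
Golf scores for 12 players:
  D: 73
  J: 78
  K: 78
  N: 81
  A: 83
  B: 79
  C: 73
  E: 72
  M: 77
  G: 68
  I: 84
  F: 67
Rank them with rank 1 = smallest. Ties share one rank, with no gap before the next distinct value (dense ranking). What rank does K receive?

6

Sorted (ascending): 67, 68, 72, 73, 73, 77, 78, 78, 79, 81, 83, 84
The 2 values of 73 share dense rank 4.
The 2 values of 78 share dense rank 6.
Remaining distinct values take the next consecutive integers.
K has value 78 → rank 6.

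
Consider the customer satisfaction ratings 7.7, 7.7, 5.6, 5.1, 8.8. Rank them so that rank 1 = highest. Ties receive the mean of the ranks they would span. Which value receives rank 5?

Sorted (descending): 8.8, 7.7, 7.7, 5.6, 5.1
The 2 values of 7.7 occupy positions 2–3 → average rank (2+3)/2 = 2.5.
Rank 5 → value 5.1.

5.1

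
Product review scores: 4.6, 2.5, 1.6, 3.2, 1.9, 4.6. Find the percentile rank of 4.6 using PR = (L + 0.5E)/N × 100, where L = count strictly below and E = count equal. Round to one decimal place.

83.3

N = 6.
Strictly below 4.6: 4. Equal to 4.6: 2.
PR = (4 + 0.5·2)/6 × 100 = 83.3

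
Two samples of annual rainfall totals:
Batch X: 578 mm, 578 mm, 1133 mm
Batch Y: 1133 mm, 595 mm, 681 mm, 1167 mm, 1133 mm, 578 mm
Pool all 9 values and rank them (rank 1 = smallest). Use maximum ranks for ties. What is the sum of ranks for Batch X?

14

Sorted (ascending): 578, 578, 578, 595, 681, 1133, 1133, 1133, 1167
The 3 values of 578 occupy positions 1–3 → each gets rank 3.
The 3 values of 1133 occupy positions 6–8 → each gets rank 8.
Batch X values → pooled ranks: 578→3, 578→3, 1133→8
Rank sum = 3 + 3 + 8 = 14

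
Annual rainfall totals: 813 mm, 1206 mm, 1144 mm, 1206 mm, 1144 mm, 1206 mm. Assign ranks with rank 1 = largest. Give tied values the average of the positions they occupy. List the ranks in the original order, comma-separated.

Sorted (descending): 1206, 1206, 1206, 1144, 1144, 813
The 3 values of 1206 occupy positions 1–3 → average rank 2.
The 2 values of 1144 occupy positions 4–5 → average rank (4+5)/2 = 4.5.

6, 2, 4.5, 2, 4.5, 2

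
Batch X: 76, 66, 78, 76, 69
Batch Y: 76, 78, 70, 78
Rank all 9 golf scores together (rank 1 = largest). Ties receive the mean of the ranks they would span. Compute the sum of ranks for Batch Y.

16

Sorted (descending): 78, 78, 78, 76, 76, 76, 70, 69, 66
The 3 values of 78 occupy positions 1–3 → average rank 2.
The 3 values of 76 occupy positions 4–6 → average rank 5.
Batch Y values → pooled ranks: 76→5, 78→2, 70→7, 78→2
Rank sum = 5 + 2 + 7 + 2 = 16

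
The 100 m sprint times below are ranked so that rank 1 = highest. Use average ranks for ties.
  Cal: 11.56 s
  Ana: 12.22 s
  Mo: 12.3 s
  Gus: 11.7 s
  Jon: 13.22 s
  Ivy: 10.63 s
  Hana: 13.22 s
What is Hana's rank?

1.5

Sorted (descending): 13.22, 13.22, 12.3, 12.22, 11.7, 11.56, 10.63
The 2 values of 13.22 occupy positions 1–2 → average rank (1+2)/2 = 1.5.
Hana has value 13.22 s → rank 1.5.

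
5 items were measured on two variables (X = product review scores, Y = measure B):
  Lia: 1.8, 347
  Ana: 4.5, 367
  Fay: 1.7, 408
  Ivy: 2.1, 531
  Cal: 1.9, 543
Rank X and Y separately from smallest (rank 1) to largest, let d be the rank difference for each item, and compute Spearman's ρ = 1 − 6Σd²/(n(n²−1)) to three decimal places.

Ranks of variable 1: 2, 5, 1, 4, 3
Ranks of variable 2: 1, 2, 3, 4, 5
d = r₁ − r₂: 1, 3, -2, 0, -2
d²: 1, 9, 4, 0, 4; Σd² = 18
ρ = 1 − 6·18/(5·24) = 1 − 108/120 = 0.100

0.100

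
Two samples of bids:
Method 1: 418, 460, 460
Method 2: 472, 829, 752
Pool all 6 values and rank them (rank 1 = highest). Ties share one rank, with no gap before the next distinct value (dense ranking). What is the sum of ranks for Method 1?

13

Sorted (descending): 829, 752, 472, 460, 460, 418
The 2 values of 460 share dense rank 4.
Remaining distinct values take the next consecutive integers.
Method 1 values → pooled ranks: 418→5, 460→4, 460→4
Rank sum = 5 + 4 + 4 = 13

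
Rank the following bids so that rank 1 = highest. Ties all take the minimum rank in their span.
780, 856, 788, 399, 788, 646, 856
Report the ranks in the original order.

Sorted (descending): 856, 856, 788, 788, 780, 646, 399
The 2 values of 856 occupy positions 1–2 → each gets rank 1.
The 2 values of 788 occupy positions 3–4 → each gets rank 3.

5, 1, 3, 7, 3, 6, 1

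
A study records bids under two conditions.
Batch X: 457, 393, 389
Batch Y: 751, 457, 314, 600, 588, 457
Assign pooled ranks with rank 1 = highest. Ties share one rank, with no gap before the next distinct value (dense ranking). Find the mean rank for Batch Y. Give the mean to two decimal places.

Sorted (descending): 751, 600, 588, 457, 457, 457, 393, 389, 314
The 3 values of 457 share dense rank 4.
Remaining distinct values take the next consecutive integers.
Batch Y values → pooled ranks: 751→1, 457→4, 314→7, 600→2, 588→3, 457→4
Mean rank = (1 + 4 + 7 + 2 + 3 + 4) / 6 = 3.50

3.50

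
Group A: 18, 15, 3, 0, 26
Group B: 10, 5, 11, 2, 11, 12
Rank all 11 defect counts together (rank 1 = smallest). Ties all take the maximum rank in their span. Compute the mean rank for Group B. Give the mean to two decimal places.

5.50

Sorted (ascending): 0, 2, 3, 5, 10, 11, 11, 12, 15, 18, 26
The 2 values of 11 occupy positions 6–7 → each gets rank 7.
Group B values → pooled ranks: 10→5, 5→4, 11→7, 2→2, 11→7, 12→8
Mean rank = (5 + 4 + 7 + 2 + 7 + 8) / 6 = 5.50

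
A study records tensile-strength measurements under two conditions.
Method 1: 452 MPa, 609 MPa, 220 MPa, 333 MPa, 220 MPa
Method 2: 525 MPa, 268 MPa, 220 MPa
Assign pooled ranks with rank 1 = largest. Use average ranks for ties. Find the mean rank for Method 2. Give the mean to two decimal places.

Sorted (descending): 609, 525, 452, 333, 268, 220, 220, 220
The 3 values of 220 occupy positions 6–8 → average rank 7.
Method 2 values → pooled ranks: 525→2, 268→5, 220→7
Mean rank = (2 + 5 + 7) / 3 = 4.67

4.67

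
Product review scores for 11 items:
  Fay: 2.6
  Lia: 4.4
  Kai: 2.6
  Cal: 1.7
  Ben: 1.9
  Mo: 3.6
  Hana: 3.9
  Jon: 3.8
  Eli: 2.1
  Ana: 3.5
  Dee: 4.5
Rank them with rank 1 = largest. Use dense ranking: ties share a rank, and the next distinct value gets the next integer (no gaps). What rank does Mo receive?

5

Sorted (descending): 4.5, 4.4, 3.9, 3.8, 3.6, 3.5, 2.6, 2.6, 2.1, 1.9, 1.7
The 2 values of 2.6 share dense rank 7.
Remaining distinct values take the next consecutive integers.
Mo has value 3.6 → rank 5.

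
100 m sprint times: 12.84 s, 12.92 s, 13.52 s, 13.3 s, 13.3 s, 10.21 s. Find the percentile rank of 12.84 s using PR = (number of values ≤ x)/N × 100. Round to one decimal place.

N = 6.
Strictly below 12.84: 1. Equal to 12.84: 1.
PR = 2/6 × 100 = 33.3

33.3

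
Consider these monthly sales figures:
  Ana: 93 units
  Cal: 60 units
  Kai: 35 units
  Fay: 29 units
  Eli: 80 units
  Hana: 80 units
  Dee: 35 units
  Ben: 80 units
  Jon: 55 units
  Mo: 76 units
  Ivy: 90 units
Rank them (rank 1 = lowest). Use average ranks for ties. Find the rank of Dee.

2.5

Sorted (ascending): 29, 35, 35, 55, 60, 76, 80, 80, 80, 90, 93
The 2 values of 35 occupy positions 2–3 → average rank (2+3)/2 = 2.5.
The 3 values of 80 occupy positions 7–9 → average rank 8.
Dee has value 35 units → rank 2.5.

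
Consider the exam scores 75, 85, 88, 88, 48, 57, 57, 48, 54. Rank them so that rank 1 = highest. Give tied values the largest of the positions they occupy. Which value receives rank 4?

75

Sorted (descending): 88, 88, 85, 75, 57, 57, 54, 48, 48
The 2 values of 88 occupy positions 1–2 → each gets rank 2.
The 2 values of 57 occupy positions 5–6 → each gets rank 6.
The 2 values of 48 occupy positions 8–9 → each gets rank 9.
Rank 4 → value 75.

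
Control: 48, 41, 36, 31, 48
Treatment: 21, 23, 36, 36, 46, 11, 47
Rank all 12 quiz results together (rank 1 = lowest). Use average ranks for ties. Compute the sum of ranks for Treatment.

Sorted (ascending): 11, 21, 23, 31, 36, 36, 36, 41, 46, 47, 48, 48
The 3 values of 36 occupy positions 5–7 → average rank 6.
The 2 values of 48 occupy positions 11–12 → average rank (11+12)/2 = 11.5.
Treatment values → pooled ranks: 21→2, 23→3, 36→6, 36→6, 46→9, 11→1, 47→10
Rank sum = 2 + 3 + 6 + 6 + 9 + 1 + 10 = 37

37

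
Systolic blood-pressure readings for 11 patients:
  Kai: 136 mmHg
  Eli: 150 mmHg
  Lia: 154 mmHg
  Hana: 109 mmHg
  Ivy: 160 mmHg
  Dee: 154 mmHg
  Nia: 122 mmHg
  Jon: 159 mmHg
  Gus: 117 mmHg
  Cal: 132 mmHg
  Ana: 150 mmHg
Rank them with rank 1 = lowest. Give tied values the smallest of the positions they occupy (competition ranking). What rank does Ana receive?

6

Sorted (ascending): 109, 117, 122, 132, 136, 150, 150, 154, 154, 159, 160
The 2 values of 150 occupy positions 6–7 → each gets rank 6.
The 2 values of 154 occupy positions 8–9 → each gets rank 8.
Ana has value 150 mmHg → rank 6.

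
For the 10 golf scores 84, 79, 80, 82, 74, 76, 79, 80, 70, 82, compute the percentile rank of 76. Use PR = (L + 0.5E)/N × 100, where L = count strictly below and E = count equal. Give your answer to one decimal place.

25.0

N = 10.
Strictly below 76: 2. Equal to 76: 1.
PR = (2 + 0.5·1)/10 × 100 = 25.0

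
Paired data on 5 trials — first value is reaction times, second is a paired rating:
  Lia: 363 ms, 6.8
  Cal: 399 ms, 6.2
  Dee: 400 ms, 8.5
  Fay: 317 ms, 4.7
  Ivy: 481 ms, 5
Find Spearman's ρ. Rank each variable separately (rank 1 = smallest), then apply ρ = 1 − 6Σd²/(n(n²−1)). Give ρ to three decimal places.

Ranks of variable 1: 2, 3, 4, 1, 5
Ranks of variable 2: 4, 3, 5, 1, 2
d = r₁ − r₂: -2, 0, -1, 0, 3
d²: 4, 0, 1, 0, 9; Σd² = 14
ρ = 1 − 6·14/(5·24) = 1 − 84/120 = 0.300

0.300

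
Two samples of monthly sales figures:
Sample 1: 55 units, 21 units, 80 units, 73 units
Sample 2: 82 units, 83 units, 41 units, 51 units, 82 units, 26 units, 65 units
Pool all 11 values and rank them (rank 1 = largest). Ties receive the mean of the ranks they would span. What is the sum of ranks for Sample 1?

27

Sorted (descending): 83, 82, 82, 80, 73, 65, 55, 51, 41, 26, 21
The 2 values of 82 occupy positions 2–3 → average rank (2+3)/2 = 2.5.
Sample 1 values → pooled ranks: 55→7, 21→11, 80→4, 73→5
Rank sum = 7 + 11 + 4 + 5 = 27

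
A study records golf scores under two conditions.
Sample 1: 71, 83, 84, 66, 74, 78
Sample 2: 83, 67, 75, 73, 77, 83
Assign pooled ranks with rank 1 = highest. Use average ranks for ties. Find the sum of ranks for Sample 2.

39

Sorted (descending): 84, 83, 83, 83, 78, 77, 75, 74, 73, 71, 67, 66
The 3 values of 83 occupy positions 2–4 → average rank 3.
Sample 2 values → pooled ranks: 83→3, 67→11, 75→7, 73→9, 77→6, 83→3
Rank sum = 3 + 11 + 7 + 9 + 6 + 3 = 39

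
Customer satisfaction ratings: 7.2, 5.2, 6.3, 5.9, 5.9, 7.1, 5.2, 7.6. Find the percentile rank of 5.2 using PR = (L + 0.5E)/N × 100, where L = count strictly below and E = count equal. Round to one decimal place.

N = 8.
Strictly below 5.2: 0. Equal to 5.2: 2.
PR = (0 + 0.5·2)/8 × 100 = 12.5

12.5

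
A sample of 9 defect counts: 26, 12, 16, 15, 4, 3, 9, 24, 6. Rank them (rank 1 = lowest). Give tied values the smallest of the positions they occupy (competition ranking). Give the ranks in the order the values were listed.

9, 5, 7, 6, 2, 1, 4, 8, 3

Sorted (ascending): 3, 4, 6, 9, 12, 15, 16, 24, 26
No ties — each value takes its position as its rank.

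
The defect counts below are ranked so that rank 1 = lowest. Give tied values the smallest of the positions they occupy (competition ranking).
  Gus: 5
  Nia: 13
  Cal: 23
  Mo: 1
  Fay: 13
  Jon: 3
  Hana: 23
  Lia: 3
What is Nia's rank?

5

Sorted (ascending): 1, 3, 3, 5, 13, 13, 23, 23
The 2 values of 3 occupy positions 2–3 → each gets rank 2.
The 2 values of 13 occupy positions 5–6 → each gets rank 5.
The 2 values of 23 occupy positions 7–8 → each gets rank 7.
Nia has value 13 → rank 5.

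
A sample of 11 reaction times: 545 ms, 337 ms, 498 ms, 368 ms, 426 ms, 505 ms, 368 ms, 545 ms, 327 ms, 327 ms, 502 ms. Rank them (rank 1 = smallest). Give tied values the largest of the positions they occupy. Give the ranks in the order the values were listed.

Sorted (ascending): 327, 327, 337, 368, 368, 426, 498, 502, 505, 545, 545
The 2 values of 327 occupy positions 1–2 → each gets rank 2.
The 2 values of 368 occupy positions 4–5 → each gets rank 5.
The 2 values of 545 occupy positions 10–11 → each gets rank 11.

11, 3, 7, 5, 6, 9, 5, 11, 2, 2, 8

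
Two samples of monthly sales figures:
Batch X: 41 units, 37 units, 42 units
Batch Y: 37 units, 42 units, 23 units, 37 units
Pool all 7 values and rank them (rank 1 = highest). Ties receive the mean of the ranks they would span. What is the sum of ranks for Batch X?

9.5

Sorted (descending): 42, 42, 41, 37, 37, 37, 23
The 2 values of 42 occupy positions 1–2 → average rank (1+2)/2 = 1.5.
The 3 values of 37 occupy positions 4–6 → average rank 5.
Batch X values → pooled ranks: 41→3, 37→5, 42→1.5
Rank sum = 3 + 5 + 1.5 = 9.5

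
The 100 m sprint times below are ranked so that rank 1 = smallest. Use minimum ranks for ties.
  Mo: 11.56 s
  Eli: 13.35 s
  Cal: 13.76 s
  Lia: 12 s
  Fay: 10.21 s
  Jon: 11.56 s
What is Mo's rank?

Sorted (ascending): 10.21, 11.56, 11.56, 12, 13.35, 13.76
The 2 values of 11.56 occupy positions 2–3 → each gets rank 2.
Mo has value 11.56 s → rank 2.

2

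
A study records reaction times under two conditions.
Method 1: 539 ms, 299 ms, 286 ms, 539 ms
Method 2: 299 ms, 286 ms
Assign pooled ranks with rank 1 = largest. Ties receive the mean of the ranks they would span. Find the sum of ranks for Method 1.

12

Sorted (descending): 539, 539, 299, 299, 286, 286
The 2 values of 539 occupy positions 1–2 → average rank (1+2)/2 = 1.5.
The 2 values of 299 occupy positions 3–4 → average rank (3+4)/2 = 3.5.
The 2 values of 286 occupy positions 5–6 → average rank (5+6)/2 = 5.5.
Method 1 values → pooled ranks: 539→1.5, 299→3.5, 286→5.5, 539→1.5
Rank sum = 1.5 + 3.5 + 5.5 + 1.5 = 12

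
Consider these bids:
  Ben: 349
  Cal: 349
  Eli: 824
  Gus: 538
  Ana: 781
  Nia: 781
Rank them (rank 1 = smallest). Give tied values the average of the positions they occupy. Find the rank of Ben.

Sorted (ascending): 349, 349, 538, 781, 781, 824
The 2 values of 349 occupy positions 1–2 → average rank (1+2)/2 = 1.5.
The 2 values of 781 occupy positions 4–5 → average rank (4+5)/2 = 4.5.
Ben has value 349 → rank 1.5.

1.5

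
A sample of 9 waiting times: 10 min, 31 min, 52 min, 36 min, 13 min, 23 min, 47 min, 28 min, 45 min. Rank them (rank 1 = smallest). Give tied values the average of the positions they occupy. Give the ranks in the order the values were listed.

1, 5, 9, 6, 2, 3, 8, 4, 7

Sorted (ascending): 10, 13, 23, 28, 31, 36, 45, 47, 52
No ties — each value takes its position as its rank.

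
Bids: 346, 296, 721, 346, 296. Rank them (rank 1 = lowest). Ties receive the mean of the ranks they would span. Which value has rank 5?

721

Sorted (ascending): 296, 296, 346, 346, 721
The 2 values of 296 occupy positions 1–2 → average rank (1+2)/2 = 1.5.
The 2 values of 346 occupy positions 3–4 → average rank (3+4)/2 = 3.5.
Rank 5 → value 721.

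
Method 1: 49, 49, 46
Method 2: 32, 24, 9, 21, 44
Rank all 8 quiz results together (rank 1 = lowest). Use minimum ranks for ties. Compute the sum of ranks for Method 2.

15

Sorted (ascending): 9, 21, 24, 32, 44, 46, 49, 49
The 2 values of 49 occupy positions 7–8 → each gets rank 7.
Method 2 values → pooled ranks: 32→4, 24→3, 9→1, 21→2, 44→5
Rank sum = 4 + 3 + 1 + 2 + 5 = 15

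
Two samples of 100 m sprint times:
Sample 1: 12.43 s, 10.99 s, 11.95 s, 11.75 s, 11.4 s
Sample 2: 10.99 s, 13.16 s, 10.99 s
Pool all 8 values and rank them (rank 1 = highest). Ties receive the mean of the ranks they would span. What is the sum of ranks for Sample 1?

Sorted (descending): 13.16, 12.43, 11.95, 11.75, 11.4, 10.99, 10.99, 10.99
The 3 values of 10.99 occupy positions 6–8 → average rank 7.
Sample 1 values → pooled ranks: 12.43→2, 10.99→7, 11.95→3, 11.75→4, 11.4→5
Rank sum = 2 + 7 + 3 + 4 + 5 = 21

21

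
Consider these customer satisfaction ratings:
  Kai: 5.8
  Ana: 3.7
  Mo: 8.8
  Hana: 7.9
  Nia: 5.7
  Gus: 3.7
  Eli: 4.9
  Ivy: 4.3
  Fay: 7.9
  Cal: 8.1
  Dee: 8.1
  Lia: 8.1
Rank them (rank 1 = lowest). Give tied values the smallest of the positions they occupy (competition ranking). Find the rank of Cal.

Sorted (ascending): 3.7, 3.7, 4.3, 4.9, 5.7, 5.8, 7.9, 7.9, 8.1, 8.1, 8.1, 8.8
The 2 values of 3.7 occupy positions 1–2 → each gets rank 1.
The 2 values of 7.9 occupy positions 7–8 → each gets rank 7.
The 3 values of 8.1 occupy positions 9–11 → each gets rank 9.
Cal has value 8.1 → rank 9.

9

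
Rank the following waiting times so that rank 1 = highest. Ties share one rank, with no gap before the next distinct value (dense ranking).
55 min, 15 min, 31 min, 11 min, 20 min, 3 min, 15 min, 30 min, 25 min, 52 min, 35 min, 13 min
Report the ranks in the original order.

Sorted (descending): 55, 52, 35, 31, 30, 25, 20, 15, 15, 13, 11, 3
The 2 values of 15 share dense rank 8.
Remaining distinct values take the next consecutive integers.

1, 8, 4, 10, 7, 11, 8, 5, 6, 2, 3, 9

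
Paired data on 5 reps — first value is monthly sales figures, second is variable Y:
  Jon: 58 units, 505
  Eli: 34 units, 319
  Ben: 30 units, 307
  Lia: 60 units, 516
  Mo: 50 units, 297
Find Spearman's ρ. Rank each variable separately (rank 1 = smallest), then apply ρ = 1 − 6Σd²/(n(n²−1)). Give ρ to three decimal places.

Ranks of variable 1: 4, 2, 1, 5, 3
Ranks of variable 2: 4, 3, 2, 5, 1
d = r₁ − r₂: 0, -1, -1, 0, 2
d²: 0, 1, 1, 0, 4; Σd² = 6
ρ = 1 − 6·6/(5·24) = 1 − 36/120 = 0.700

0.700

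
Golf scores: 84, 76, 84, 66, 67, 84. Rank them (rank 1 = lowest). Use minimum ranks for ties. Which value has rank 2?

67

Sorted (ascending): 66, 67, 76, 84, 84, 84
The 3 values of 84 occupy positions 4–6 → each gets rank 4.
Rank 2 → value 67.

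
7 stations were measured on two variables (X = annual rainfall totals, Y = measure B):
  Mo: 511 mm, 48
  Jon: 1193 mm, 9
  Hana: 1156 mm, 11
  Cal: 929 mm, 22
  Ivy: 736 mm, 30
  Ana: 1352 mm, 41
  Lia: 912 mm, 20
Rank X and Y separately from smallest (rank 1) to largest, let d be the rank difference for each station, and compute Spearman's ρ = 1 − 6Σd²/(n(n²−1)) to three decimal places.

-0.429

Ranks of variable 1: 1, 6, 5, 4, 2, 7, 3
Ranks of variable 2: 7, 1, 2, 4, 5, 6, 3
d = r₁ − r₂: -6, 5, 3, 0, -3, 1, 0
d²: 36, 25, 9, 0, 9, 1, 0; Σd² = 80
ρ = 1 − 6·80/(7·48) = 1 − 480/336 = -0.429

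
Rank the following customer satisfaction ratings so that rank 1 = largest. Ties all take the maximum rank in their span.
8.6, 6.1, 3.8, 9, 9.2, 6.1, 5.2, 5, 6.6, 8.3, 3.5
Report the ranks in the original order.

3, 7, 10, 2, 1, 7, 8, 9, 5, 4, 11

Sorted (descending): 9.2, 9, 8.6, 8.3, 6.6, 6.1, 6.1, 5.2, 5, 3.8, 3.5
The 2 values of 6.1 occupy positions 6–7 → each gets rank 7.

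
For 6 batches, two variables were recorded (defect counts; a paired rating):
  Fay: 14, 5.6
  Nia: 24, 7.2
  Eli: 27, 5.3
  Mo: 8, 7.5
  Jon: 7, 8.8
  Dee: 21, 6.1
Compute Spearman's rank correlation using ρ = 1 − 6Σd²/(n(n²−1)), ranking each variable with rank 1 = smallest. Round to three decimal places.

-0.771

Ranks of variable 1: 3, 5, 6, 2, 1, 4
Ranks of variable 2: 2, 4, 1, 5, 6, 3
d = r₁ − r₂: 1, 1, 5, -3, -5, 1
d²: 1, 1, 25, 9, 25, 1; Σd² = 62
ρ = 1 − 6·62/(6·35) = 1 − 372/210 = -0.771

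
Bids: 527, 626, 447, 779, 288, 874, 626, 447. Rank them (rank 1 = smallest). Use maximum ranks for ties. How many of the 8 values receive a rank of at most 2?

Sorted (ascending): 288, 447, 447, 527, 626, 626, 779, 874
The 2 values of 447 occupy positions 2–3 → each gets rank 3.
The 2 values of 626 occupy positions 5–6 → each gets rank 6.
Ranks ≤ 2: {1} → 1 value.

1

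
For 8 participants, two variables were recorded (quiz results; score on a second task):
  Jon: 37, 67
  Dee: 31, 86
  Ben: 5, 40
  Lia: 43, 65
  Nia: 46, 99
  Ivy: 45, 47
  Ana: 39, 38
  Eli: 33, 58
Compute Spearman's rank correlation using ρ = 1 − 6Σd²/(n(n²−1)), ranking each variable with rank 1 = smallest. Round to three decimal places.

0.238

Ranks of variable 1: 4, 2, 1, 6, 8, 7, 5, 3
Ranks of variable 2: 6, 7, 2, 5, 8, 3, 1, 4
d = r₁ − r₂: -2, -5, -1, 1, 0, 4, 4, -1
d²: 4, 25, 1, 1, 0, 16, 16, 1; Σd² = 64
ρ = 1 − 6·64/(8·63) = 1 − 384/504 = 0.238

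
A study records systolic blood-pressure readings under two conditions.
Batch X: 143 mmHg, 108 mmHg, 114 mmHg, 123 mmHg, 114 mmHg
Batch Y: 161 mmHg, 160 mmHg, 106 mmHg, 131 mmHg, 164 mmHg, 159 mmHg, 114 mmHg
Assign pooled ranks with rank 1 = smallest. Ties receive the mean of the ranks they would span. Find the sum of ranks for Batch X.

24

Sorted (ascending): 106, 108, 114, 114, 114, 123, 131, 143, 159, 160, 161, 164
The 3 values of 114 occupy positions 3–5 → average rank 4.
Batch X values → pooled ranks: 143→8, 108→2, 114→4, 123→6, 114→4
Rank sum = 8 + 2 + 4 + 6 + 4 = 24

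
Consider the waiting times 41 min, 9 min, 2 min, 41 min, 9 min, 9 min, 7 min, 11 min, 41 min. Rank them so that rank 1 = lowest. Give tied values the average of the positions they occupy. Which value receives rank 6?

Sorted (ascending): 2, 7, 9, 9, 9, 11, 41, 41, 41
The 3 values of 9 occupy positions 3–5 → average rank 4.
The 3 values of 41 occupy positions 7–9 → average rank 8.
Rank 6 → value 11.

11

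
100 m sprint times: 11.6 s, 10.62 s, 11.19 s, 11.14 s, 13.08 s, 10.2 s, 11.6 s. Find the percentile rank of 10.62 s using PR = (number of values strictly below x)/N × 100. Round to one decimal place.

N = 7.
Strictly below 10.62: 1. Equal to 10.62: 1.
PR = 1/7 × 100 = 14.3

14.3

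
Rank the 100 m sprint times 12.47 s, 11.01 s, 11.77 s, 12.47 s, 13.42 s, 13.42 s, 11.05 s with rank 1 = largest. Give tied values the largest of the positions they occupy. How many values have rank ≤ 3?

Sorted (descending): 13.42, 13.42, 12.47, 12.47, 11.77, 11.05, 11.01
The 2 values of 13.42 occupy positions 1–2 → each gets rank 2.
The 2 values of 12.47 occupy positions 3–4 → each gets rank 4.
Ranks ≤ 3: {2, 2} → 2 values.

2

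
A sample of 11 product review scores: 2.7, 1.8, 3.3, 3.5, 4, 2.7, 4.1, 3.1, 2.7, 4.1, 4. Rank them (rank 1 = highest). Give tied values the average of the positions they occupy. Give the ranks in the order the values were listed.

9, 11, 6, 5, 3.5, 9, 1.5, 7, 9, 1.5, 3.5

Sorted (descending): 4.1, 4.1, 4, 4, 3.5, 3.3, 3.1, 2.7, 2.7, 2.7, 1.8
The 2 values of 4.1 occupy positions 1–2 → average rank (1+2)/2 = 1.5.
The 2 values of 4 occupy positions 3–4 → average rank (3+4)/2 = 3.5.
The 3 values of 2.7 occupy positions 8–10 → average rank 9.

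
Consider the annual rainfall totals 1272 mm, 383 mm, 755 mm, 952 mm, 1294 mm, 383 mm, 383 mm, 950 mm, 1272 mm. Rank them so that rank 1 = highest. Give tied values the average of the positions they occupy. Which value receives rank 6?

755

Sorted (descending): 1294, 1272, 1272, 952, 950, 755, 383, 383, 383
The 2 values of 1272 occupy positions 2–3 → average rank (2+3)/2 = 2.5.
The 3 values of 383 occupy positions 7–9 → average rank 8.
Rank 6 → value 755.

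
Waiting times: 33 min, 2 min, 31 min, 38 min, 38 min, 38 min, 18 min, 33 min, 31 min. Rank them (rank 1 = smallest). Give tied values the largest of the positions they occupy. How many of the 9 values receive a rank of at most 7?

Sorted (ascending): 2, 18, 31, 31, 33, 33, 38, 38, 38
The 2 values of 31 occupy positions 3–4 → each gets rank 4.
The 2 values of 33 occupy positions 5–6 → each gets rank 6.
The 3 values of 38 occupy positions 7–9 → each gets rank 9.
Ranks ≤ 7: {1, 2, 4, 4, 6, 6} → 6 values.

6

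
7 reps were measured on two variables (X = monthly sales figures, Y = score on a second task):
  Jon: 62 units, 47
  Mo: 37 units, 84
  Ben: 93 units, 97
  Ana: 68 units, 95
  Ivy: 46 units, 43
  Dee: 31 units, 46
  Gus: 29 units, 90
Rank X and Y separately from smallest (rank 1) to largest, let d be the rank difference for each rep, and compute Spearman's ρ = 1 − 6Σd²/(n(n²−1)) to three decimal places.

Ranks of variable 1: 5, 3, 7, 6, 4, 2, 1
Ranks of variable 2: 3, 4, 7, 6, 1, 2, 5
d = r₁ − r₂: 2, -1, 0, 0, 3, 0, -4
d²: 4, 1, 0, 0, 9, 0, 16; Σd² = 30
ρ = 1 − 6·30/(7·48) = 1 − 180/336 = 0.464

0.464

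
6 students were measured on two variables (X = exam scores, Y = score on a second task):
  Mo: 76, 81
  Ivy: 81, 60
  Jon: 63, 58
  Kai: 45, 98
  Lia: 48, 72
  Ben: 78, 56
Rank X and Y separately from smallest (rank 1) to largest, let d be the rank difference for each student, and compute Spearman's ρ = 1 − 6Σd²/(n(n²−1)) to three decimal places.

Ranks of variable 1: 4, 6, 3, 1, 2, 5
Ranks of variable 2: 5, 3, 2, 6, 4, 1
d = r₁ − r₂: -1, 3, 1, -5, -2, 4
d²: 1, 9, 1, 25, 4, 16; Σd² = 56
ρ = 1 − 6·56/(6·35) = 1 − 336/210 = -0.600

-0.600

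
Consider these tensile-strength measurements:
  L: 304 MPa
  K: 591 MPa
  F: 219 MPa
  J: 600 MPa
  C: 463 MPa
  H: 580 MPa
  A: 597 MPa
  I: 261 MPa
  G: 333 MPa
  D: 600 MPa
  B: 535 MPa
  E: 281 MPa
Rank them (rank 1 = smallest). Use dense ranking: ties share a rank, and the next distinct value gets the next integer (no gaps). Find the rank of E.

3

Sorted (ascending): 219, 261, 281, 304, 333, 463, 535, 580, 591, 597, 600, 600
The 2 values of 600 share dense rank 11.
Remaining distinct values take the next consecutive integers.
E has value 281 MPa → rank 3.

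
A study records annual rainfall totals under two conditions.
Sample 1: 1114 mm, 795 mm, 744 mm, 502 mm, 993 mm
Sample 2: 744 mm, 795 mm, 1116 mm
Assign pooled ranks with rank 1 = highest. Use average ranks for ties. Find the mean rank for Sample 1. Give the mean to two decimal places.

Sorted (descending): 1116, 1114, 993, 795, 795, 744, 744, 502
The 2 values of 795 occupy positions 4–5 → average rank (4+5)/2 = 4.5.
The 2 values of 744 occupy positions 6–7 → average rank (6+7)/2 = 6.5.
Sample 1 values → pooled ranks: 1114→2, 795→4.5, 744→6.5, 502→8, 993→3
Mean rank = (2 + 4.5 + 6.5 + 8 + 3) / 5 = 4.80

4.80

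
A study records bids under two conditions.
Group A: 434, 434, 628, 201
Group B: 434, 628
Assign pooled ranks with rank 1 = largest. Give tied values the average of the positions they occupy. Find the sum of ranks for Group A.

Sorted (descending): 628, 628, 434, 434, 434, 201
The 2 values of 628 occupy positions 1–2 → average rank (1+2)/2 = 1.5.
The 3 values of 434 occupy positions 3–5 → average rank 4.
Group A values → pooled ranks: 434→4, 434→4, 628→1.5, 201→6
Rank sum = 4 + 4 + 1.5 + 6 = 15.5

15.5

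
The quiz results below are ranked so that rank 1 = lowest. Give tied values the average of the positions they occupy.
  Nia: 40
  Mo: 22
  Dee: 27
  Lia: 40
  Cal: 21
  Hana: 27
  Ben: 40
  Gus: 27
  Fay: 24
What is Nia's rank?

8

Sorted (ascending): 21, 22, 24, 27, 27, 27, 40, 40, 40
The 3 values of 27 occupy positions 4–6 → average rank 5.
The 3 values of 40 occupy positions 7–9 → average rank 8.
Nia has value 40 → rank 8.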